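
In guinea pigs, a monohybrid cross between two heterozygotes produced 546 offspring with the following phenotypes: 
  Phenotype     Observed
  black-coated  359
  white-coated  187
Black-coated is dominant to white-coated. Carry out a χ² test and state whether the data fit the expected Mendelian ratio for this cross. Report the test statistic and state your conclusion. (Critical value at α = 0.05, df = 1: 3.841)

24.911; not consistent

For a monohybrid cross between heterozygotes with complete dominance, the expected phenotypic ratio is 3:1.
Total ratio parts = 4. Expected numbers out of 546:
  black-coated: 546 × 3/4 = 409.5
  white-coated: 546 × 1/4 = 136.5
χ² = Σ (O − E)² / E
  black-coated: (359 − 409.5)² / 409.5 = 6.2277
  white-coated: (187 − 136.5)² / 136.5 = 18.6832
χ² = 6.2277 + 18.6832 = 24.9109 ≈ 24.911
Degrees of freedom = 2 − 1 = 1; critical value at α = 0.05 is 3.841.
Since 24.911 > 3.841, we reject the null hypothesis — the data do not fit the 3:1 ratio.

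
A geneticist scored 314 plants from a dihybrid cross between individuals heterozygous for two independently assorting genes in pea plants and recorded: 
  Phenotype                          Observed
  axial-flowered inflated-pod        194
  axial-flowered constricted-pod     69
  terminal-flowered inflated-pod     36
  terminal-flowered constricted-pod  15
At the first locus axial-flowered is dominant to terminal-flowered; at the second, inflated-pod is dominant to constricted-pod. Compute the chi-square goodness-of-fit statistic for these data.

13.428

A dihybrid F₂ with independent assortment and complete dominance at both loci gives a 9:3:3:1 phenotypic ratio.
Under the 9:3:3:1 hypothesis (Σ ratio = 16, N = 314):
  axial-flowered inflated-pod: 314 × 9/16 = 176.625
  axial-flowered constricted-pod: 314 × 3/16 = 58.875
  terminal-flowered inflated-pod: 314 × 3/16 = 58.875
  terminal-flowered constricted-pod: 314 × 1/16 = 19.625
χ² = Σ (O − E)² / E
  axial-flowered inflated-pod: (194 − 176.625)² / 176.625 = 1.7092
  axial-flowered constricted-pod: (69 − 58.875)² / 58.875 = 1.7412
  terminal-flowered inflated-pod: (36 − 58.875)² / 58.875 = 8.8877
  terminal-flowered constricted-pod: (15 − 19.625)² / 19.625 = 1.0900
χ² = 1.7092 + 1.7412 + 8.8877 + 1.0900 = 13.4281 ≈ 13.428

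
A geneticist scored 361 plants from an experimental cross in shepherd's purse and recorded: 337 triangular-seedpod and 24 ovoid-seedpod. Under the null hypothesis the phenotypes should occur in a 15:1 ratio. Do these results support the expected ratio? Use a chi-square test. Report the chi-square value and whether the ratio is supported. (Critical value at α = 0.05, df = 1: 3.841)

0.098; consistent

Expected counts for N = 361 under a 15:1 ratio (total parts = 16):
  triangular-seedpod: 361 × 15/16 = 338.4375
  ovoid-seedpod: 361 × 1/16 = 22.5625
χ² = Σ (O − E)² / E
  triangular-seedpod: (337 − 338.4375)² / 338.4375 = 0.0061
  ovoid-seedpod: (24 − 22.5625)² / 22.5625 = 0.0916
χ² = 0.0061 + 0.0916 = 0.0977 ≈ 0.098
Degrees of freedom = 2 − 1 = 1; critical value at α = 0.05 is 3.841.
Since 0.098 < 3.841, we fail to reject the null hypothesis — the data are consistent with the 15:1 ratio.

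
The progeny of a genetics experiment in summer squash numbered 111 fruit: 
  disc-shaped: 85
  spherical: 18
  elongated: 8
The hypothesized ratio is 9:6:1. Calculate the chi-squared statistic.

21.725

Total ratio parts = 16. Expected numbers out of 111:
  disc-shaped: 111 × 9/16 = 62.4375
  spherical: 111 × 6/16 = 41.625
  elongated: 111 × 1/16 = 6.9375
χ² = Σ (O − E)² / E
  disc-shaped: (85 − 62.4375)² / 62.4375 = 8.1532
  spherical: (18 − 41.625)² / 41.625 = 13.4088
  elongated: (8 − 6.9375)² / 6.9375 = 0.1627
χ² = 8.1532 + 13.4088 + 0.1627 = 21.7247 ≈ 21.725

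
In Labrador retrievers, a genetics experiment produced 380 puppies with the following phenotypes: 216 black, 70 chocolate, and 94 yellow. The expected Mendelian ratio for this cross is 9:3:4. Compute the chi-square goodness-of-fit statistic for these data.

0.056

Expected counts for N = 380 under a 9:3:4 ratio (total parts = 16):
  black: 380 × 9/16 = 213.75
  chocolate: 380 × 3/16 = 71.25
  yellow: 380 × 4/16 = 95
χ² = Σ (O − E)² / E
  black: (216 − 213.75)² / 213.75 = 0.0237
  chocolate: (70 − 71.25)² / 71.25 = 0.0219
  yellow: (94 − 95)² / 95 = 0.0105
χ² = 0.0237 + 0.0219 + 0.0105 = 0.0561 ≈ 0.056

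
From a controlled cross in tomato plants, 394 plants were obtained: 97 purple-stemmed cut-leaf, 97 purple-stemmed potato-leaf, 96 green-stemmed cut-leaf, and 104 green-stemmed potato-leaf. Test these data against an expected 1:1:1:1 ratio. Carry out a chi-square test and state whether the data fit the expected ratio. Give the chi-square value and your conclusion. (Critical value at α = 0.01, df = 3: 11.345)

0.416; consistent

Under the 1:1:1:1 hypothesis (Σ ratio = 4, N = 394):
  purple-stemmed cut-leaf: 394 × 1/4 = 98.5
  purple-stemmed potato-leaf: 394 × 1/4 = 98.5
  green-stemmed cut-leaf: 394 × 1/4 = 98.5
  green-stemmed potato-leaf: 394 × 1/4 = 98.5
χ² = Σ (O − E)² / E
  purple-stemmed cut-leaf: (97 − 98.5)² / 98.5 = 0.0228
  purple-stemmed potato-leaf: (97 − 98.5)² / 98.5 = 0.0228
  green-stemmed cut-leaf: (96 − 98.5)² / 98.5 = 0.0635
  green-stemmed potato-leaf: (104 − 98.5)² / 98.5 = 0.3071
χ² = 0.0228 + 0.0228 + 0.0635 + 0.3071 = 0.4162 ≈ 0.416
Degrees of freedom = 4 − 1 = 3; critical value at α = 0.01 is 11.345.
Since 0.416 < 11.345, we fail to reject the null hypothesis — the data are consistent with the 1:1:1:1 ratio.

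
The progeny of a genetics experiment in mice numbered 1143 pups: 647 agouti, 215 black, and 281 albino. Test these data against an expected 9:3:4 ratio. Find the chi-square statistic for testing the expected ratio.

0.107

Under the 9:3:4 hypothesis (Σ ratio = 16, N = 1143):
  agouti: 1143 × 9/16 = 642.9375
  black: 1143 × 3/16 = 214.3125
  albino: 1143 × 4/16 = 285.75
χ² = Σ (O − E)² / E
  agouti: (647 − 642.9375)² / 642.9375 = 0.0257
  black: (215 − 214.3125)² / 214.3125 = 0.0022
  albino: (281 − 285.75)² / 285.75 = 0.0790
χ² = 0.0257 + 0.0022 + 0.0790 = 0.1069 ≈ 0.107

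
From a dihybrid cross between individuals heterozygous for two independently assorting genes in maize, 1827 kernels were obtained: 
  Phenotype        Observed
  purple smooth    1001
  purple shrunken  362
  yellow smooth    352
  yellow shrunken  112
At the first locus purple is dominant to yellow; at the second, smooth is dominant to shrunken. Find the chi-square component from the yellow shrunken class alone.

0.042

A dihybrid F₂ with independent assortment and complete dominance at both loci gives a 9:3:3:1 phenotypic ratio.
The 9:3:3:1 ratio has 16 parts, so with N = 1827 the expected counts are:
  purple smooth: 1827 × 9/16 = 1027.6875
  purple shrunken: 1827 × 3/16 = 342.5625
  yellow smooth: 1827 × 3/16 = 342.5625
  yellow shrunken: 1827 × 1/16 = 114.1875
Contribution of yellow shrunken: (112 − 114.1875)² / 114.1875 = 0.0419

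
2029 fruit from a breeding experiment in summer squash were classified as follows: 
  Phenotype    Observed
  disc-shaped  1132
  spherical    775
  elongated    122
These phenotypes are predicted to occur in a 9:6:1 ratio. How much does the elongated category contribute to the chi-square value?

Expected counts for N = 2029 under a 9:6:1 ratio (total parts = 16):
  disc-shaped: 2029 × 9/16 = 1141.3125
  spherical: 2029 × 6/16 = 760.875
  elongated: 2029 × 1/16 = 126.8125
Contribution of elongated: (122 − 126.8125)² / 126.8125 = 0.1826

0.183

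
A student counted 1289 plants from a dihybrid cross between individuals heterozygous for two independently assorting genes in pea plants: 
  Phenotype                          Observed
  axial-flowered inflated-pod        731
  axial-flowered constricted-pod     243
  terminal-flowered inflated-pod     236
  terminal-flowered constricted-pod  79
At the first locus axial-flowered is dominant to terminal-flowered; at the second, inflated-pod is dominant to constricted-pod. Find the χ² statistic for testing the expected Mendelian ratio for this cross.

A dihybrid F₂ with independent assortment and complete dominance at both loci gives a 9:3:3:1 phenotypic ratio.
Expected counts for N = 1289 under a 9:3:3:1 ratio (total parts = 16):
  axial-flowered inflated-pod: 1289 × 9/16 = 725.0625
  axial-flowered constricted-pod: 1289 × 3/16 = 241.6875
  terminal-flowered inflated-pod: 1289 × 3/16 = 241.6875
  terminal-flowered constricted-pod: 1289 × 1/16 = 80.5625
χ² = Σ (O − E)² / E
  axial-flowered inflated-pod: (731 − 725.0625)² / 725.0625 = 0.0486
  axial-flowered constricted-pod: (243 − 241.6875)² / 241.6875 = 0.0071
  terminal-flowered inflated-pod: (236 − 241.6875)² / 241.6875 = 0.1338
  terminal-flowered constricted-pod: (79 − 80.5625)² / 80.5625 = 0.0303
χ² = 0.0486 + 0.0071 + 0.1338 + 0.0303 = 0.2198 ≈ 0.220

0.220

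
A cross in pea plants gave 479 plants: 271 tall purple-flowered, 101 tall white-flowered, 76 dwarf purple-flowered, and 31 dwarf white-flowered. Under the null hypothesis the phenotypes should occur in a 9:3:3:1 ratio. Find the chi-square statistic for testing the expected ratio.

3.565

The 9:3:3:1 ratio has 16 parts, so with N = 479 the expected counts are:
  tall purple-flowered: 479 × 9/16 = 269.4375
  tall white-flowered: 479 × 3/16 = 89.8125
  dwarf purple-flowered: 479 × 3/16 = 89.8125
  dwarf white-flowered: 479 × 1/16 = 29.9375
χ² = Σ (O − E)² / E
  tall purple-flowered: (271 − 269.4375)² / 269.4375 = 0.0091
  tall white-flowered: (101 − 89.8125)² / 89.8125 = 1.3936
  dwarf purple-flowered: (76 − 89.8125)² / 89.8125 = 2.1243
  dwarf white-flowered: (31 − 29.9375)² / 29.9375 = 0.0377
χ² = 0.0091 + 1.3936 + 2.1243 + 0.0377 = 3.5647 ≈ 3.565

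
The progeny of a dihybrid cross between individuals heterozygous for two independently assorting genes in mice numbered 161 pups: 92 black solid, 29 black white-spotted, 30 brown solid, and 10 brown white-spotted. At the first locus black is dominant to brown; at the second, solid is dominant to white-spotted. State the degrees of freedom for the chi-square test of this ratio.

A dihybrid F₂ with independent assortment and complete dominance at both loci gives a 9:3:3:1 phenotypic ratio.
A goodness-of-fit test with 4 phenotype classes has df = 4 − 1 = 3.

3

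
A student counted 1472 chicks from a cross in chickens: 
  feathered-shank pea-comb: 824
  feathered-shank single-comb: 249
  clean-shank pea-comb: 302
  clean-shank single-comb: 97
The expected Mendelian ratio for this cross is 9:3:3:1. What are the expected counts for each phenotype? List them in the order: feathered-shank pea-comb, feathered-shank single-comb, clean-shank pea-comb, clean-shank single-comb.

828, 276, 276, 92

Total ratio parts = 16. Expected numbers out of 1472:
  feathered-shank pea-comb: 1472 × 9/16 = 828
  feathered-shank single-comb: 1472 × 3/16 = 276
  clean-shank pea-comb: 1472 × 3/16 = 276
  clean-shank single-comb: 1472 × 1/16 = 92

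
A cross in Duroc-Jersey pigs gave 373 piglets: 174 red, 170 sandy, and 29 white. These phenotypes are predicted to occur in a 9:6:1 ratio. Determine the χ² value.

Under the 9:6:1 hypothesis (Σ ratio = 16, N = 373):
  red: 373 × 9/16 = 209.8125
  sandy: 373 × 6/16 = 139.875
  white: 373 × 1/16 = 23.3125
χ² = Σ (O − E)² / E
  red: (174 − 209.8125)² / 209.8125 = 6.1128
  sandy: (170 − 139.875)² / 139.875 = 6.4880
  white: (29 − 23.3125)² / 23.3125 = 1.3876
χ² = 6.1128 + 6.4880 + 1.3876 = 13.9884 ≈ 13.988

13.988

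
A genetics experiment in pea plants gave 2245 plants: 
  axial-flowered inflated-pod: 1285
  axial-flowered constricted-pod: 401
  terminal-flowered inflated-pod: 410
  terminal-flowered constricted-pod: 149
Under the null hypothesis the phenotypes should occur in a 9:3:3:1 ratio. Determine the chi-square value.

Expected counts for N = 2245 under a 9:3:3:1 ratio (total parts = 16):
  axial-flowered inflated-pod: 2245 × 9/16 = 1262.8125
  axial-flowered constricted-pod: 2245 × 3/16 = 420.9375
  terminal-flowered inflated-pod: 2245 × 3/16 = 420.9375
  terminal-flowered constricted-pod: 2245 × 1/16 = 140.3125
χ² = Σ (O − E)² / E
  axial-flowered inflated-pod: (1285 − 1262.8125)² / 1262.8125 = 0.3898
  axial-flowered constricted-pod: (401 − 420.9375)² / 420.9375 = 0.9443
  terminal-flowered inflated-pod: (410 − 420.9375)² / 420.9375 = 0.2842
  terminal-flowered constricted-pod: (149 − 140.3125)² / 140.3125 = 0.5379
χ² = 0.3898 + 0.9443 + 0.2842 + 0.5379 = 2.1562 ≈ 2.156

2.156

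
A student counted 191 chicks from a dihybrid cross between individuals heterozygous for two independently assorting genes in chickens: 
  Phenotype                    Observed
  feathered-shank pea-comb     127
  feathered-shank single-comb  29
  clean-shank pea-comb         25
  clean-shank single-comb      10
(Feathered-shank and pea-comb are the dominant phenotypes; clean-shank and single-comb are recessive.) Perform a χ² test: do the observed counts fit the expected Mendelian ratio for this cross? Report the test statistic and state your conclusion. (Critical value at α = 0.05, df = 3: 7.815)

A dihybrid F₂ with independent assortment and complete dominance at both loci gives a 9:3:3:1 phenotypic ratio.
Under the 9:3:3:1 hypothesis (Σ ratio = 16, N = 191):
  feathered-shank pea-comb: 191 × 9/16 = 107.4375
  feathered-shank single-comb: 191 × 3/16 = 35.8125
  clean-shank pea-comb: 191 × 3/16 = 35.8125
  clean-shank single-comb: 191 × 1/16 = 11.9375
χ² = Σ (O − E)² / E
  feathered-shank pea-comb: (127 − 107.4375)² / 107.4375 = 3.5620
  feathered-shank single-comb: (29 − 35.8125)² / 35.8125 = 1.2959
  clean-shank pea-comb: (25 − 35.8125)² / 35.8125 = 3.2645
  clean-shank single-comb: (10 − 11.9375)² / 11.9375 = 0.3145
χ² = 3.5620 + 1.2959 + 3.2645 + 0.3145 = 8.4369 ≈ 8.437
Degrees of freedom = 4 − 1 = 3; critical value at α = 0.05 is 7.815.
Since 8.437 > 7.815, we reject the null hypothesis — the data do not fit the 9:3:3:1 ratio.

8.437; not consistent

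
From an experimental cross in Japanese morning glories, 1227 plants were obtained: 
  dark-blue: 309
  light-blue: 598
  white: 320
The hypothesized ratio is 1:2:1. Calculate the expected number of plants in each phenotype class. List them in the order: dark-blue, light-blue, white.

306.75, 613.5, 306.75

Expected counts for N = 1227 under a 1:2:1 ratio (total parts = 4):
  dark-blue: 1227 × 1/4 = 306.75
  light-blue: 1227 × 2/4 = 613.5
  white: 1227 × 1/4 = 306.75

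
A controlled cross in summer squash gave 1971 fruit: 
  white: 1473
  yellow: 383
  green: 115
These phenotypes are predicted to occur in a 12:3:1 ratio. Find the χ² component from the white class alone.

0.019

Under the 12:3:1 hypothesis (Σ ratio = 16, N = 1971):
  white: 1971 × 12/16 = 1478.25
  yellow: 1971 × 3/16 = 369.5625
  green: 1971 × 1/16 = 123.1875
Contribution of white: (1473 − 1478.25)² / 1478.25 = 0.0186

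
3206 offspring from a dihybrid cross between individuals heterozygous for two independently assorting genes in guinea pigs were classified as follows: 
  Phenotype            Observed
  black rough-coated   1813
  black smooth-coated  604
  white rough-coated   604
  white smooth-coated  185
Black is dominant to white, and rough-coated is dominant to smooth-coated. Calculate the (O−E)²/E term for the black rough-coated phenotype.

0.051

A dihybrid F₂ with independent assortment and complete dominance at both loci gives a 9:3:3:1 phenotypic ratio.
Expected counts for N = 3206 under a 9:3:3:1 ratio (total parts = 16):
  black rough-coated: 3206 × 9/16 = 1803.375
  black smooth-coated: 3206 × 3/16 = 601.125
  white rough-coated: 3206 × 3/16 = 601.125
  white smooth-coated: 3206 × 1/16 = 200.375
Contribution of black rough-coated: (1813 − 1803.375)² / 1803.375 = 0.0514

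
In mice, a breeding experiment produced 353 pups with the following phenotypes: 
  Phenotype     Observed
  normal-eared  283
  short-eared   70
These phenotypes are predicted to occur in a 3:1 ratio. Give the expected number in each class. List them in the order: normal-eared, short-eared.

264.75, 88.25

Under the 3:1 hypothesis (Σ ratio = 4, N = 353):
  normal-eared: 353 × 3/4 = 264.75
  short-eared: 353 × 1/4 = 88.25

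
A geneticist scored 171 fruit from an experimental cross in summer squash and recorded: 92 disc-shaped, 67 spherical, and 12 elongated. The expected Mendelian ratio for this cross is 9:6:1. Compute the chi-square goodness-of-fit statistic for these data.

0.472

The 9:6:1 ratio has 16 parts, so with N = 171 the expected counts are:
  disc-shaped: 171 × 9/16 = 96.1875
  spherical: 171 × 6/16 = 64.125
  elongated: 171 × 1/16 = 10.6875
χ² = Σ (O − E)² / E
  disc-shaped: (92 − 96.1875)² / 96.1875 = 0.1823
  spherical: (67 − 64.125)² / 64.125 = 0.1289
  elongated: (12 − 10.6875)² / 10.6875 = 0.1612
χ² = 0.1823 + 0.1289 + 0.1612 = 0.4724 ≈ 0.472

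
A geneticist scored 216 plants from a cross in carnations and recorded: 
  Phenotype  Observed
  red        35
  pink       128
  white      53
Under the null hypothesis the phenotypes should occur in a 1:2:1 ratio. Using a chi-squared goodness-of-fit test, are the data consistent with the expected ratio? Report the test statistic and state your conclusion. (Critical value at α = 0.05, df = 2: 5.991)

Under the 1:2:1 hypothesis (Σ ratio = 4, N = 216):
  red: 216 × 1/4 = 54
  pink: 216 × 2/4 = 108
  white: 216 × 1/4 = 54
χ² = Σ (O − E)² / E
  red: (35 − 54)² / 54 = 6.6852
  pink: (128 − 108)² / 108 = 3.7037
  white: (53 − 54)² / 54 = 0.0185
χ² = 6.6852 + 3.7037 + 0.0185 = 10.4074 ≈ 10.407
Degrees of freedom = 3 − 1 = 2; critical value at α = 0.05 is 5.991.
Since 10.407 > 5.991, we reject the null hypothesis — the data do not fit the 1:2:1 ratio.

10.407; not consistent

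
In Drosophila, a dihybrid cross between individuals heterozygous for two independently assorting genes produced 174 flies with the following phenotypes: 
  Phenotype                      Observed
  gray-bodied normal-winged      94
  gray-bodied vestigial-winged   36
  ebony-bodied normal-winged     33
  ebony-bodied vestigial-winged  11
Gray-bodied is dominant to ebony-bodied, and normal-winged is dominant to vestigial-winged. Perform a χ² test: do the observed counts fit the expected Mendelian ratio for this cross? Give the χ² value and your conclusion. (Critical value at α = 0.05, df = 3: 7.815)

A dihybrid F₂ with independent assortment and complete dominance at both loci gives a 9:3:3:1 phenotypic ratio.
Total ratio parts = 16. Expected numbers out of 174:
  gray-bodied normal-winged: 174 × 9/16 = 97.875
  gray-bodied vestigial-winged: 174 × 3/16 = 32.625
  ebony-bodied normal-winged: 174 × 3/16 = 32.625
  ebony-bodied vestigial-winged: 174 × 1/16 = 10.875
χ² = Σ (O − E)² / E
  gray-bodied normal-winged: (94 − 97.875)² / 97.875 = 0.1534
  gray-bodied vestigial-winged: (36 − 32.625)² / 32.625 = 0.3491
  ebony-bodied normal-winged: (33 − 32.625)² / 32.625 = 0.0043
  ebony-bodied vestigial-winged: (11 − 10.875)² / 10.875 = 0.0014
χ² = 0.1534 + 0.3491 + 0.0043 + 0.0014 = 0.5082 ≈ 0.508
Degrees of freedom = 4 − 1 = 3; critical value at α = 0.05 is 7.815.
Since 0.508 < 7.815, we fail to reject the null hypothesis — the data are consistent with the 9:3:3:1 ratio.

0.508; consistent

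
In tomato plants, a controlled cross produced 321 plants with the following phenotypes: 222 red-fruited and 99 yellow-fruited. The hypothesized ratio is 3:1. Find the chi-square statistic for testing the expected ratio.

5.841

Under the 3:1 hypothesis (Σ ratio = 4, N = 321):
  red-fruited: 321 × 3/4 = 240.75
  yellow-fruited: 321 × 1/4 = 80.25
χ² = Σ (O − E)² / E
  red-fruited: (222 − 240.75)² / 240.75 = 1.4603
  yellow-fruited: (99 − 80.25)² / 80.25 = 4.3808
χ² = 1.4603 + 4.3808 = 5.8411 ≈ 5.841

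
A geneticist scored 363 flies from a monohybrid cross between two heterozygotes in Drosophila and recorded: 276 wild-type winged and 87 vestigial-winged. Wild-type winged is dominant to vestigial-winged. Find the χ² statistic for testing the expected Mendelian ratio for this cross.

0.207

For a monohybrid cross between heterozygotes with complete dominance, the expected phenotypic ratio is 3:1.
Total ratio parts = 4. Expected numbers out of 363:
  wild-type winged: 363 × 3/4 = 272.25
  vestigial-winged: 363 × 1/4 = 90.75
χ² = Σ (O − E)² / E
  wild-type winged: (276 − 272.25)² / 272.25 = 0.0517
  vestigial-winged: (87 − 90.75)² / 90.75 = 0.1550
χ² = 0.0517 + 0.1550 = 0.2067 ≈ 0.207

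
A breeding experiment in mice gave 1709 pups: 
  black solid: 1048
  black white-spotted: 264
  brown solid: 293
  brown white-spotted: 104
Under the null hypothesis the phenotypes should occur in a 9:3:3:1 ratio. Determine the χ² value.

20.181

The 9:3:3:1 ratio has 16 parts, so with N = 1709 the expected counts are:
  black solid: 1709 × 9/16 = 961.3125
  black white-spotted: 1709 × 3/16 = 320.4375
  brown solid: 1709 × 3/16 = 320.4375
  brown white-spotted: 1709 × 1/16 = 106.8125
χ² = Σ (O − E)² / E
  black solid: (1048 − 961.3125)² / 961.3125 = 7.8171
  black white-spotted: (264 − 320.4375)² / 320.4375 = 9.9401
  brown solid: (293 − 320.4375)² / 320.4375 = 2.3493
  brown white-spotted: (104 − 106.8125)² / 106.8125 = 0.0741
χ² = 7.8171 + 9.9401 + 2.3493 + 0.0741 = 20.1806 ≈ 20.181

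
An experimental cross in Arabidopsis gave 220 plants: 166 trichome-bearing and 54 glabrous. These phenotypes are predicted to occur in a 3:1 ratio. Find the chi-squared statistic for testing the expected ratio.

0.024

Total ratio parts = 4. Expected numbers out of 220:
  trichome-bearing: 220 × 3/4 = 165
  glabrous: 220 × 1/4 = 55
χ² = Σ (O − E)² / E
  trichome-bearing: (166 − 165)² / 165 = 0.0061
  glabrous: (54 − 55)² / 55 = 0.0182
χ² = 0.0061 + 0.0182 = 0.0243 ≈ 0.024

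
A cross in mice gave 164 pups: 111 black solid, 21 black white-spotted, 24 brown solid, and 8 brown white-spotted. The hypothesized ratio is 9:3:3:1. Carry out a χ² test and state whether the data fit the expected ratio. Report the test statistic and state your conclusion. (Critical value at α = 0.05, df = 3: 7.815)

Total ratio parts = 16. Expected numbers out of 164:
  black solid: 164 × 9/16 = 92.25
  black white-spotted: 164 × 3/16 = 30.75
  brown solid: 164 × 3/16 = 30.75
  brown white-spotted: 164 × 1/16 = 10.25
χ² = Σ (O − E)² / E
  black solid: (111 − 92.25)² / 92.25 = 3.8110
  black white-spotted: (21 − 30.75)² / 30.75 = 3.0915
  brown solid: (24 − 30.75)² / 30.75 = 1.4817
  brown white-spotted: (8 − 10.25)² / 10.25 = 0.4939
χ² = 3.8110 + 3.0915 + 1.4817 + 0.4939 = 8.8781 ≈ 8.878
Degrees of freedom = 4 − 1 = 3; critical value at α = 0.05 is 7.815.
Since 8.878 > 7.815, we reject the null hypothesis — the data do not fit the 9:3:3:1 ratio.

8.878; not consistent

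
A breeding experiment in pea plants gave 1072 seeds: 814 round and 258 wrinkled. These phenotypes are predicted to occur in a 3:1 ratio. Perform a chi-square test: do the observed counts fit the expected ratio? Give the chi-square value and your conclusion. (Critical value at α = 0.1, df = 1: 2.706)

0.498; consistent

Under the 3:1 hypothesis (Σ ratio = 4, N = 1072):
  round: 1072 × 3/4 = 804
  wrinkled: 1072 × 1/4 = 268
χ² = Σ (O − E)² / E
  round: (814 − 804)² / 804 = 0.1244
  wrinkled: (258 − 268)² / 268 = 0.3731
χ² = 0.1244 + 0.3731 = 0.4975 ≈ 0.498
Degrees of freedom = 2 − 1 = 1; critical value at α = 0.1 is 2.706.
Since 0.498 < 2.706, we fail to reject the null hypothesis — the data are consistent with the 3:1 ratio.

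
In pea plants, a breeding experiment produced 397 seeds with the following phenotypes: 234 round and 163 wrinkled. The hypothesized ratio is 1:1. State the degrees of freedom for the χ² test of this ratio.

A goodness-of-fit test with 2 phenotype classes has df = 2 − 1 = 1.

1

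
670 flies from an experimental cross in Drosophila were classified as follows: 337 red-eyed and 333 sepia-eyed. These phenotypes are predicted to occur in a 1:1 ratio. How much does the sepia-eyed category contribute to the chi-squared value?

0.012

The 1:1 ratio has 2 parts, so with N = 670 the expected counts are:
  red-eyed: 670 × 1/2 = 335
  sepia-eyed: 670 × 1/2 = 335
Contribution of sepia-eyed: (333 − 335)² / 335 = 0.0119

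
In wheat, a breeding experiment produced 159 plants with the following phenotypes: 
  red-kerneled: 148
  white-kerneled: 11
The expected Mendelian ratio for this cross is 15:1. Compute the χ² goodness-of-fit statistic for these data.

0.121

Under the 15:1 hypothesis (Σ ratio = 16, N = 159):
  red-kerneled: 159 × 15/16 = 149.0625
  white-kerneled: 159 × 1/16 = 9.9375
χ² = Σ (O − E)² / E
  red-kerneled: (148 − 149.0625)² / 149.0625 = 0.0076
  white-kerneled: (11 − 9.9375)² / 9.9375 = 0.1136
χ² = 0.0076 + 0.1136 = 0.1212 ≈ 0.121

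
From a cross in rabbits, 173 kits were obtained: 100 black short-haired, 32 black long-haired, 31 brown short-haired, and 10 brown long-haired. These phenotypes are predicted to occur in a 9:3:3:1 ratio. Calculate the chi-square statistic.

Expected counts for N = 173 under a 9:3:3:1 ratio (total parts = 16):
  black short-haired: 173 × 9/16 = 97.3125
  black long-haired: 173 × 3/16 = 32.4375
  brown short-haired: 173 × 3/16 = 32.4375
  brown long-haired: 173 × 1/16 = 10.8125
χ² = Σ (O − E)² / E
  black short-haired: (100 − 97.3125)² / 97.3125 = 0.0742
  black long-haired: (32 − 32.4375)² / 32.4375 = 0.0059
  brown short-haired: (31 − 32.4375)² / 32.4375 = 0.0637
  brown long-haired: (10 − 10.8125)² / 10.8125 = 0.0611
χ² = 0.0742 + 0.0059 + 0.0637 + 0.0611 = 0.2049 ≈ 0.205

0.205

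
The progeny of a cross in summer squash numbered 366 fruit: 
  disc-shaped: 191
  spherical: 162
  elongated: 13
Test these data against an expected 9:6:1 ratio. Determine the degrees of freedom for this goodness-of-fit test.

2

A goodness-of-fit test with 3 phenotype classes has df = 3 − 1 = 2.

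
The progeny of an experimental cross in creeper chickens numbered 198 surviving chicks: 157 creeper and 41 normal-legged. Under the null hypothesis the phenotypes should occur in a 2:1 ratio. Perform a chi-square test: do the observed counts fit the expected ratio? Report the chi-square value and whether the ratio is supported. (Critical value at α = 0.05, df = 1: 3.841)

14.205; not consistent

Total ratio parts = 3. Expected numbers out of 198:
  creeper: 198 × 2/3 = 132
  normal-legged: 198 × 1/3 = 66
χ² = Σ (O − E)² / E
  creeper: (157 − 132)² / 132 = 4.7348
  normal-legged: (41 − 66)² / 66 = 9.4697
χ² = 4.7348 + 9.4697 = 14.2045 ≈ 14.205
Degrees of freedom = 2 − 1 = 1; critical value at α = 0.05 is 3.841.
Since 14.205 > 3.841, we reject the null hypothesis — the data do not fit the 2:1 ratio.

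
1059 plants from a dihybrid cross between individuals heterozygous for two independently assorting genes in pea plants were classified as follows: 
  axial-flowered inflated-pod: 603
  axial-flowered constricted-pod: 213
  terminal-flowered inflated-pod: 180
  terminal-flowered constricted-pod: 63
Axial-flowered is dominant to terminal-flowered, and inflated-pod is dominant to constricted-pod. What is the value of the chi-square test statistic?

3.028

A dihybrid F₂ with independent assortment and complete dominance at both loci gives a 9:3:3:1 phenotypic ratio.
The 9:3:3:1 ratio has 16 parts, so with N = 1059 the expected counts are:
  axial-flowered inflated-pod: 1059 × 9/16 = 595.6875
  axial-flowered constricted-pod: 1059 × 3/16 = 198.5625
  terminal-flowered inflated-pod: 1059 × 3/16 = 198.5625
  terminal-flowered constricted-pod: 1059 × 1/16 = 66.1875
χ² = Σ (O − E)² / E
  axial-flowered inflated-pod: (603 − 595.6875)² / 595.6875 = 0.0898
  axial-flowered constricted-pod: (213 − 198.5625)² / 198.5625 = 1.0498
  terminal-flowered inflated-pod: (180 − 198.5625)² / 198.5625 = 1.7353
  terminal-flowered constricted-pod: (63 − 66.1875)² / 66.1875 = 0.1535
χ² = 0.0898 + 1.0498 + 1.7353 + 0.1535 = 3.0284 ≈ 3.028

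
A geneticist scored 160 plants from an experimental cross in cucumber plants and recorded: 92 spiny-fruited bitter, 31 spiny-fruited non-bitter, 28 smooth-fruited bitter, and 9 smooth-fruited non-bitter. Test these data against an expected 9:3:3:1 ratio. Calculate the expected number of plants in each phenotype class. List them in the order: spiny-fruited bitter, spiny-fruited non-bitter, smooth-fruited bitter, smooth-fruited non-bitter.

The 9:3:3:1 ratio has 16 parts, so with N = 160 the expected counts are:
  spiny-fruited bitter: 160 × 9/16 = 90
  spiny-fruited non-bitter: 160 × 3/16 = 30
  smooth-fruited bitter: 160 × 3/16 = 30
  smooth-fruited non-bitter: 160 × 1/16 = 10

90, 30, 30, 10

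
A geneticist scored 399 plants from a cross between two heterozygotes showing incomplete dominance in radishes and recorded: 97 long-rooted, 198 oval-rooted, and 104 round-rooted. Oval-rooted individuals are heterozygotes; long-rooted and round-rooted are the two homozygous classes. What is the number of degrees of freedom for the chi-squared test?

2

With incomplete dominance, a heterozygote × heterozygote cross gives a 1:2:1 phenotypic ratio.
A goodness-of-fit test with 3 phenotype classes has df = 3 − 1 = 2.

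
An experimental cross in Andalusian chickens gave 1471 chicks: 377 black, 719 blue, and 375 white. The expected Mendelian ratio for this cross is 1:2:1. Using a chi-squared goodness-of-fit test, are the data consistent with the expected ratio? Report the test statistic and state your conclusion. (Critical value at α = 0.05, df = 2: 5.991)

Expected counts for N = 1471 under a 1:2:1 ratio (total parts = 4):
  black: 1471 × 1/4 = 367.75
  blue: 1471 × 2/4 = 735.5
  white: 1471 × 1/4 = 367.75
χ² = Σ (O − E)² / E
  black: (377 − 367.75)² / 367.75 = 0.2327
  blue: (719 − 735.5)² / 735.5 = 0.3702
  white: (375 − 367.75)² / 367.75 = 0.1429
χ² = 0.2327 + 0.3702 + 0.1429 = 0.7458 ≈ 0.746
Degrees of freedom = 3 − 1 = 2; critical value at α = 0.05 is 5.991.
Since 0.746 < 5.991, we fail to reject the null hypothesis — the data are consistent with the 1:2:1 ratio.

0.746; consistent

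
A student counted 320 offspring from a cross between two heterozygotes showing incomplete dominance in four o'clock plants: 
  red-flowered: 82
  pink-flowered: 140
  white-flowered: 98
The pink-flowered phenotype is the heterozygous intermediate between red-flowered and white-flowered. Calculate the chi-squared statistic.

6.600

With incomplete dominance, a heterozygote × heterozygote cross gives a 1:2:1 phenotypic ratio.
Under the 1:2:1 hypothesis (Σ ratio = 4, N = 320):
  red-flowered: 320 × 1/4 = 80
  pink-flowered: 320 × 2/4 = 160
  white-flowered: 320 × 1/4 = 80
χ² = Σ (O − E)² / E
  red-flowered: (82 − 80)² / 80 = 0.0500
  pink-flowered: (140 − 160)² / 160 = 2.5000
  white-flowered: (98 − 80)² / 80 = 4.0500
χ² = 0.0500 + 2.5000 + 4.0500 = 6.600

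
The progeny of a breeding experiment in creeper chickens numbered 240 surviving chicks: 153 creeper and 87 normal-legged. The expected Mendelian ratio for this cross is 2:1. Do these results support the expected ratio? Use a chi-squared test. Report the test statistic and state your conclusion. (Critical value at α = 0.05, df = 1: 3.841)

0.919; consistent

The 2:1 ratio has 3 parts, so with N = 240 the expected counts are:
  creeper: 240 × 2/3 = 160
  normal-legged: 240 × 1/3 = 80
χ² = Σ (O − E)² / E
  creeper: (153 − 160)² / 160 = 0.3063
  normal-legged: (87 − 80)² / 80 = 0.6125
χ² = 0.3063 + 0.6125 = 0.9188 ≈ 0.919
Degrees of freedom = 2 − 1 = 1; critical value at α = 0.05 is 3.841.
Since 0.919 < 3.841, we fail to reject the null hypothesis — the data are consistent with the 2:1 ratio.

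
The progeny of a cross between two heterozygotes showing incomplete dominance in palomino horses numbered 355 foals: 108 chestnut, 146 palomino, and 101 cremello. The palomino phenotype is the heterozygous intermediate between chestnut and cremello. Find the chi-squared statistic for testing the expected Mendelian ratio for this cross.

11.456

With incomplete dominance, a heterozygote × heterozygote cross gives a 1:2:1 phenotypic ratio.
The 1:2:1 ratio has 4 parts, so with N = 355 the expected counts are:
  chestnut: 355 × 1/4 = 88.75
  palomino: 355 × 2/4 = 177.5
  cremello: 355 × 1/4 = 88.75
χ² = Σ (O − E)² / E
  chestnut: (108 − 88.75)² / 88.75 = 4.1754
  palomino: (146 − 177.5)² / 177.5 = 5.5901
  cremello: (101 − 88.75)² / 88.75 = 1.6908
χ² = 4.1754 + 5.5901 + 1.6908 = 11.4563 ≈ 11.456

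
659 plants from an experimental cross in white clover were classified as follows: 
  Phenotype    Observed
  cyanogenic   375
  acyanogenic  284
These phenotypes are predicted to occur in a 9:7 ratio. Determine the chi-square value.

0.115

Under the 9:7 hypothesis (Σ ratio = 16, N = 659):
  cyanogenic: 659 × 9/16 = 370.6875
  acyanogenic: 659 × 7/16 = 288.3125
χ² = Σ (O − E)² / E
  cyanogenic: (375 − 370.6875)² / 370.6875 = 0.0502
  acyanogenic: (284 − 288.3125)² / 288.3125 = 0.0645
χ² = 0.0502 + 0.0645 = 0.1147 ≈ 0.115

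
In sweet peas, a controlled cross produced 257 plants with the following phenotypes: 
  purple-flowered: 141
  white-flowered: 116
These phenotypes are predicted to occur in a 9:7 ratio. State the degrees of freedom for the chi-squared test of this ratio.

1

A goodness-of-fit test with 2 phenotype classes has df = 2 − 1 = 1.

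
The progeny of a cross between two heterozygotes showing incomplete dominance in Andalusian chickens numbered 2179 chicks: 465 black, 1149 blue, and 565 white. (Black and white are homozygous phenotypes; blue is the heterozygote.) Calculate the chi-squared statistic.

With incomplete dominance, a heterozygote × heterozygote cross gives a 1:2:1 phenotypic ratio.
The 1:2:1 ratio has 4 parts, so with N = 2179 the expected counts are:
  black: 2179 × 1/4 = 544.75
  blue: 2179 × 2/4 = 1089.5
  white: 2179 × 1/4 = 544.75
χ² = Σ (O − E)² / E
  black: (465 − 544.75)² / 544.75 = 11.6752
  blue: (1149 − 1089.5)² / 1089.5 = 3.2494
  white: (565 − 544.75)² / 544.75 = 0.7528
χ² = 11.6752 + 3.2494 + 0.7528 = 15.6774 ≈ 15.677

15.677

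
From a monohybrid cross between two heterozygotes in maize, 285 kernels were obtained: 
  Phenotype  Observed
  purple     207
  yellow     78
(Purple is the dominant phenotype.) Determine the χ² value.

For a monohybrid cross between heterozygotes with complete dominance, the expected phenotypic ratio is 3:1.
Total ratio parts = 4. Expected numbers out of 285:
  purple: 285 × 3/4 = 213.75
  yellow: 285 × 1/4 = 71.25
χ² = Σ (O − E)² / E
  purple: (207 − 213.75)² / 213.75 = 0.2132
  yellow: (78 − 71.25)² / 71.25 = 0.6395
χ² = 0.2132 + 0.6395 = 0.8527 ≈ 0.853

0.853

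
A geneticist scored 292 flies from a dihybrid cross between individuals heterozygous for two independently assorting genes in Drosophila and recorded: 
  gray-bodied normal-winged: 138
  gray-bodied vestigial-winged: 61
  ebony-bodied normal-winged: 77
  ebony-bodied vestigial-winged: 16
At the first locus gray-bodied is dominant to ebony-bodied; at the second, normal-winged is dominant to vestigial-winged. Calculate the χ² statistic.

A dihybrid F₂ with independent assortment and complete dominance at both loci gives a 9:3:3:1 phenotypic ratio.
Expected counts for N = 292 under a 9:3:3:1 ratio (total parts = 16):
  gray-bodied normal-winged: 292 × 9/16 = 164.25
  gray-bodied vestigial-winged: 292 × 3/16 = 54.75
  ebony-bodied normal-winged: 292 × 3/16 = 54.75
  ebony-bodied vestigial-winged: 292 × 1/16 = 18.25
χ² = Σ (O − E)² / E
  gray-bodied normal-winged: (138 − 164.25)² / 164.25 = 4.1952
  gray-bodied vestigial-winged: (61 − 54.75)² / 54.75 = 0.7135
  ebony-bodied normal-winged: (77 − 54.75)² / 54.75 = 9.0422
  ebony-bodied vestigial-winged: (16 − 18.25)² / 18.25 = 0.2774
χ² = 4.1952 + 0.7135 + 9.0422 + 0.2774 = 14.2283 ≈ 14.228

14.228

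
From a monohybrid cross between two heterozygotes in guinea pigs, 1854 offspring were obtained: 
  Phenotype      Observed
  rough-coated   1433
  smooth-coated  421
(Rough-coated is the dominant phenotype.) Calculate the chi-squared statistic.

For a monohybrid cross between heterozygotes with complete dominance, the expected phenotypic ratio is 3:1.
Expected counts for N = 1854 under a 3:1 ratio (total parts = 4):
  rough-coated: 1854 × 3/4 = 1390.5
  smooth-coated: 1854 × 1/4 = 463.5
χ² = Σ (O − E)² / E
  rough-coated: (1433 − 1390.5)² / 1390.5 = 1.2990
  smooth-coated: (421 − 463.5)² / 463.5 = 3.8970
χ² = 1.2990 + 3.8970 = 5.196

5.196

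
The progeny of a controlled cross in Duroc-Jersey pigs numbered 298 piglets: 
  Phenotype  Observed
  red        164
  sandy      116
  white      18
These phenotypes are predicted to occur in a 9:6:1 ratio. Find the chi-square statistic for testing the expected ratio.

Expected counts for N = 298 under a 9:6:1 ratio (total parts = 16):
  red: 298 × 9/16 = 167.625
  sandy: 298 × 6/16 = 111.75
  white: 298 × 1/16 = 18.625
χ² = Σ (O − E)² / E
  red: (164 − 167.625)² / 167.625 = 0.0784
  sandy: (116 − 111.75)² / 111.75 = 0.1616
  white: (18 − 18.625)² / 18.625 = 0.0210
χ² = 0.0784 + 0.1616 + 0.0210 = 0.261

0.261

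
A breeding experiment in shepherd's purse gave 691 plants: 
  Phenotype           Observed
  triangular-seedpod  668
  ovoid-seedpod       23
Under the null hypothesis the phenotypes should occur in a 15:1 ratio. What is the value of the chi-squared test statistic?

Total ratio parts = 16. Expected numbers out of 691:
  triangular-seedpod: 691 × 15/16 = 647.8125
  ovoid-seedpod: 691 × 1/16 = 43.1875
χ² = Σ (O − E)² / E
  triangular-seedpod: (668 − 647.8125)² / 647.8125 = 0.6291
  ovoid-seedpod: (23 − 43.1875)² / 43.1875 = 9.4364
χ² = 0.6291 + 9.4364 = 10.0655 ≈ 10.066

10.066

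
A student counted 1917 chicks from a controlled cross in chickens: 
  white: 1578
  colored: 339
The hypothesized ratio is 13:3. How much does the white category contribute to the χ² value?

0.268

Total ratio parts = 16. Expected numbers out of 1917:
  white: 1917 × 13/16 = 1557.5625
  colored: 1917 × 3/16 = 359.4375
Contribution of white: (1578 − 1557.5625)² / 1557.5625 = 0.2682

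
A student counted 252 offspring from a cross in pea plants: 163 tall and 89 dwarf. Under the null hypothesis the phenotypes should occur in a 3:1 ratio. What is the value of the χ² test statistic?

The 3:1 ratio has 4 parts, so with N = 252 the expected counts are:
  tall: 252 × 3/4 = 189
  dwarf: 252 × 1/4 = 63
χ² = Σ (O − E)² / E
  tall: (163 − 189)² / 189 = 3.5767
  dwarf: (89 − 63)² / 63 = 10.7302
χ² = 3.5767 + 10.7302 = 14.3069 ≈ 14.307

14.307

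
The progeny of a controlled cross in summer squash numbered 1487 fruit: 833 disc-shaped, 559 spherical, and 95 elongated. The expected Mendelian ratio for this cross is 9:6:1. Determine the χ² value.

Expected counts for N = 1487 under a 9:6:1 ratio (total parts = 16):
  disc-shaped: 1487 × 9/16 = 836.4375
  spherical: 1487 × 6/16 = 557.625
  elongated: 1487 × 1/16 = 92.9375
χ² = Σ (O − E)² / E
  disc-shaped: (833 − 836.4375)² / 836.4375 = 0.0141
  spherical: (559 − 557.625)² / 557.625 = 0.0034
  elongated: (95 − 92.9375)² / 92.9375 = 0.0458
χ² = 0.0141 + 0.0034 + 0.0458 = 0.0633 ≈ 0.063

0.063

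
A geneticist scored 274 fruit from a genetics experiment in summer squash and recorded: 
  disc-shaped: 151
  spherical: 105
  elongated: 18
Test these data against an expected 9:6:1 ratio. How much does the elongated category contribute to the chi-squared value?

0.045

Expected counts for N = 274 under a 9:6:1 ratio (total parts = 16):
  disc-shaped: 274 × 9/16 = 154.125
  spherical: 274 × 6/16 = 102.75
  elongated: 274 × 1/16 = 17.125
Contribution of elongated: (18 − 17.125)² / 17.125 = 0.0447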